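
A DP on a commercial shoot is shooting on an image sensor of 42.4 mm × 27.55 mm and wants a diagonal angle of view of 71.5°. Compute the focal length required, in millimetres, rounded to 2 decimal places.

35.12 mm

Sensor diagonal = √(42.4² + 27.55²) = √2556.7625 ≈ 50.5644 mm.
From α = 2·arctan(d/2f) we get f = d / (2·tan(α/2)).
With d = 50.5644 mm and α/2 = 35.75°, tan(α/2) ≈ 0.71990, so f ≈ 50.5644 / 1.43979 ≈ 35.1192 mm.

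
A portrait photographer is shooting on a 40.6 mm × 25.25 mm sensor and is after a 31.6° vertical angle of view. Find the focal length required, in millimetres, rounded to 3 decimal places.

44.616 mm

From α = 2·arctan(h/2f) we get f = h / (2·tan(α/2)).
With h = 25.25 mm and α/2 = 15.8°, tan(α/2) ≈ 0.28297, so f ≈ 25.25 / 0.56594 ≈ 44.6158 mm.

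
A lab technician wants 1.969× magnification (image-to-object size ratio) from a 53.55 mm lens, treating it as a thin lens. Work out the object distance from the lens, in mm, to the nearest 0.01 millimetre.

With m = dᵢ/dₒ and 1/f = 1/dₒ + 1/dᵢ, substituting dᵢ = m·dₒ gives 1/f = (1 + 1/m)/dₒ, hence dₒ = f·(1 + 1/m).
dₒ = 53.55 × (1 + 1/1.969) = 53.55 × 1.50787 ≈ 80.747 mm.

80.75 mm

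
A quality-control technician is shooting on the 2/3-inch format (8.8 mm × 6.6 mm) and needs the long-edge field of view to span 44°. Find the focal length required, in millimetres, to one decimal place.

From α = 2·arctan(w/2f) we get f = w / (2·tan(α/2)).
With w = 8.8 mm and α/2 = 22°, tan(α/2) ≈ 0.40403, so f ≈ 8.8 / 0.80805 ≈ 10.8904 mm.

10.9 mm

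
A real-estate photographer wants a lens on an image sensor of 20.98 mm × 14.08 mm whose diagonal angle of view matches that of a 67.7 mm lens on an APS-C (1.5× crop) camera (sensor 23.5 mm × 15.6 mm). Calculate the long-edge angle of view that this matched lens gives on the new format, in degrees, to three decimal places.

Sensor diagonal = √(23.5² + 15.6²) = √795.6100 ≈ 28.2066 mm.
Sensor diagonal = √(20.98² + 14.08²) = √638.4068 ≈ 25.2667 mm.
Equal diagonal AOV ⇒ f₂ = f₁ · 25.2667/28.2066 = 67.7 × 0.89577 ≈ 60.6439 mm.
Long-edge AOV on the new format = 2·arctan(20.98 / (2 × 60.6439)) = 2·arctan(0.17298) ≈ 19.6275°.

19.627°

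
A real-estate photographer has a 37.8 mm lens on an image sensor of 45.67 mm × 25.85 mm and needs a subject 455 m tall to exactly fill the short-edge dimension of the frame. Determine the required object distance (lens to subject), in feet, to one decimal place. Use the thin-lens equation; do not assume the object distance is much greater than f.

2183.0 ft

W: 455 m = 455000 mm.
Magnification m = h/W = dᵢ/dₒ; combined with 1/f = 1/dₒ + 1/dᵢ this gives dₒ = f·(1 + W/h).
dₒ = 37.8 mm × (1 + 455000/25.85) = 37.8 × 17602.5474 ≈ 665376.291 mm = 665376.291/304.8 ft = 2182.99 ft.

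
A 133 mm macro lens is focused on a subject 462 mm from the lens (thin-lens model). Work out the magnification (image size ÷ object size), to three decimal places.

Thin lens: 1/f = 1/dₒ + 1/dᵢ → 1/dᵢ = 1/133 − 1/462 = 0.0053543 mm⁻¹, so dᵢ ≈ 186.7660 mm.
Magnification m = dᵢ/dₒ = 186.7660/462 ≈ 0.40426.

0.404×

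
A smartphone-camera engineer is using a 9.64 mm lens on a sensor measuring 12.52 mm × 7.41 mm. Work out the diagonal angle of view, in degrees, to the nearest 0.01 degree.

74.08°

Sensor diagonal = √(12.52² + 7.41²) = √211.6585 ≈ 14.5485 mm.
Angle of view α = 2·arctan(d/2f) with d = 14.5485 mm and f = 9.64 mm.
d/2f = 0.75459; arctan(0.75459) ≈ 37.0378°, so α ≈ 74.0757°.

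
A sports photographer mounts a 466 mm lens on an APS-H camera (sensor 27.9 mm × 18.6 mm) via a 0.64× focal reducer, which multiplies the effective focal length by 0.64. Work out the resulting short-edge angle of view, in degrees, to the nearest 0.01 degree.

3.57°

Effective focal length f = 466 × 0.64 = 298.24 mm.
α = 2·arctan(18.6 / (2 × 298.24)) = 2·arctan(0.03118) ≈ 3.5721°.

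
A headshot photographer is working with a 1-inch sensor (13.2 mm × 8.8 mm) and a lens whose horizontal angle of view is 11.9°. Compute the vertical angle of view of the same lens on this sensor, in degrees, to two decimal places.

7.95°

From the horizontal AOV: f = 13.2 / (2·tan(5.95°)) = 13.2 / 0.20844 ≈ 63.3264 mm.
Vertical AOV = 2·arctan(8.8 / (2 × 63.3264)) = 2·arctan(0.06948) ≈ 7.9492°.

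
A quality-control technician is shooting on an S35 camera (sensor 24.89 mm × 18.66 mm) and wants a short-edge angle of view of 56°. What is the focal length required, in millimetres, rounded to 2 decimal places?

17.55 mm

From α = 2·arctan(h/2f) we get f = h / (2·tan(α/2)).
With h = 18.66 mm and α/2 = 28°, tan(α/2) ≈ 0.53171, so f ≈ 18.66 / 1.06342 ≈ 17.5472 mm.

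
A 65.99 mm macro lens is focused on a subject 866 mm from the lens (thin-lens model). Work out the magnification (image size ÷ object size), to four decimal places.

Thin lens: 1/f = 1/dₒ + 1/dᵢ → 1/dᵢ = 1/65.99 − 1/866 = 0.0139991 mm⁻¹, so dᵢ ≈ 71.4333 mm.
Magnification m = dᵢ/dₒ = 71.4333/866 ≈ 0.08249.

0.0825×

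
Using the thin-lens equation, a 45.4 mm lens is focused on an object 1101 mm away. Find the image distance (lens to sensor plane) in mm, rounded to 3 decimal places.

47.353 mm

1/dᵢ = 1/f − 1/dₒ = 1/45.4 − 1/1101 = 0.0211182 mm⁻¹.
dᵢ = 1/0.0211182 ≈ 47.3526 mm.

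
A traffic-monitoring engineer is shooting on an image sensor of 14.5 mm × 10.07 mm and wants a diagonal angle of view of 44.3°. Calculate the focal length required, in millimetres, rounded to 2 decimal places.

Sensor diagonal = √(14.5² + 10.07²) = √311.6549 ≈ 17.6538 mm.
From α = 2·arctan(d/2f) we get f = d / (2·tan(α/2)).
With d = 17.6538 mm and α/2 = 22.15°, tan(α/2) ≈ 0.40707, so f ≈ 17.6538 / 0.81415 ≈ 21.6837 mm.

21.68 mm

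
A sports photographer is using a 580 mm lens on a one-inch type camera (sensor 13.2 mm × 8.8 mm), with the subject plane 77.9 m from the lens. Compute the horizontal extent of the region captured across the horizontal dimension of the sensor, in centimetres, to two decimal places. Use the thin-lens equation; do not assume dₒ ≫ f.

175.97 cm

dₒ: 77.9 m = 77900 mm.
Similar triangles through the lens centre give W/dₒ = w/dᵢ; with 1/f = 1/dₒ + 1/dᵢ this gives W = w·(dₒ − f)/f.
W = 13.2 mm × (77900 − 580) / 580 = 13.2 × 133.3103 ≈ 1759.697 mm = 175.97 cm.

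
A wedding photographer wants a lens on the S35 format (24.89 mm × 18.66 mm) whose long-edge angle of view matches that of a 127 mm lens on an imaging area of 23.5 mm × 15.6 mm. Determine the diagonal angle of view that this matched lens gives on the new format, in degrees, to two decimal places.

Equal long-edge AOV ⇒ f₂ = f₁ · 24.89/23.5 = 127 × 1.05915 ≈ 134.5119 mm.
Sensor diagonal = √(24.89² + 18.66²) = √967.7077 ≈ 31.1080 mm.
Diagonal AOV on the new format = 2·arctan(31.1080 / (2 × 134.5119)) = 2·arctan(0.11563) ≈ 13.1920°.

13.19°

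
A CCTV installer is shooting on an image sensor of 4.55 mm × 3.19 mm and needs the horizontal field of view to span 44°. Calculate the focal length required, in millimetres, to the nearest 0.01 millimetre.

5.63 mm

From α = 2·arctan(w/2f) we get f = w / (2·tan(α/2)).
With w = 4.55 mm and α/2 = 22°, tan(α/2) ≈ 0.40403, so f ≈ 4.55 / 0.80805 ≈ 5.6308 mm.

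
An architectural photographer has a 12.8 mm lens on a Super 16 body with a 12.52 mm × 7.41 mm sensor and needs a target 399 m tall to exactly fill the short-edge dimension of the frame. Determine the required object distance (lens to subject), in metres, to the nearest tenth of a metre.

689.2 m

W: 399 m = 399000 mm.
Magnification m = h/W = dᵢ/dₒ; combined with 1/f = 1/dₒ + 1/dᵢ this gives dₒ = f·(1 + W/h).
dₒ = 12.8 mm × (1 + 399000/7.41) = 12.8 × 53847.1538 ≈ 689243.569 mm = 689.244 m.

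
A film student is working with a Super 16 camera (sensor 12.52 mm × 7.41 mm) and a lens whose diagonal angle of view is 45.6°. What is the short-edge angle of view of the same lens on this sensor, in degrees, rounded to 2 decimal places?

Sensor diagonal = √(12.52² + 7.41²) = √211.6585 ≈ 14.5485 mm.
From the diagonal AOV: f = 14.5485 / (2·tan(22.8°)) = 14.5485 / 0.84072 ≈ 17.3047 mm.
Short-edge AOV = 2·arctan(7.41 / (2 × 17.3047)) = 2·arctan(0.21410) ≈ 24.1695°.

24.17°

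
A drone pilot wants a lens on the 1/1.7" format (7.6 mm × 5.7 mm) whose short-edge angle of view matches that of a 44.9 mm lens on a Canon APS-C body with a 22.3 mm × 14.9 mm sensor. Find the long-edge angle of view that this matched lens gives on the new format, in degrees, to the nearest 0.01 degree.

24.95°

Equal short-edge AOV ⇒ f₂ = f₁ · 5.7/14.9 = 44.9 × 0.38255 ≈ 17.1765 mm.
Long-edge AOV on the new format = 2·arctan(7.6 / (2 × 17.1765)) = 2·arctan(0.22123) ≈ 24.9495°.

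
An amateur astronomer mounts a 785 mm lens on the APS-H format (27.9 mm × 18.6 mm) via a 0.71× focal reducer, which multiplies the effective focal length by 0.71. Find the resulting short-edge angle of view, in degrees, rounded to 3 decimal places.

1.912°

Effective focal length f = 785 × 0.71 = 557.35 mm.
α = 2·arctan(18.6 / (2 × 557.35)) = 2·arctan(0.01669) ≈ 1.9119°.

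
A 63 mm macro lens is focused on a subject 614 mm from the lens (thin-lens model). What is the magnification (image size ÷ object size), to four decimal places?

Thin lens: 1/f = 1/dₒ + 1/dᵢ → 1/dᵢ = 1/63 − 1/614 = 0.0142444 mm⁻¹, so dᵢ ≈ 70.2033 mm.
Magnification m = dᵢ/dₒ = 70.2033/614 ≈ 0.11434.

0.1143×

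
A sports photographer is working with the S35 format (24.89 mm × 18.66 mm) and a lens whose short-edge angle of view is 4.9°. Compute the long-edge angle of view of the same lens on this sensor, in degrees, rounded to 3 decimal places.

6.533°

From the short-edge AOV: f = 18.66 / (2·tan(2.45°)) = 18.66 / 0.08557 ≈ 218.0587 mm.
Long-edge AOV = 2·arctan(24.89 / (2 × 218.0587)) = 2·arctan(0.05707) ≈ 6.5329°.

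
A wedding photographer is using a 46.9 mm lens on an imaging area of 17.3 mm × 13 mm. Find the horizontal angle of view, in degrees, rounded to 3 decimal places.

Angle of view α = 2·arctan(w/2f) with w = 17.3 mm and f = 46.9 mm.
w/2f = 0.18443; arctan(0.18443) ≈ 10.4499°, so α ≈ 20.8998°.

20.900°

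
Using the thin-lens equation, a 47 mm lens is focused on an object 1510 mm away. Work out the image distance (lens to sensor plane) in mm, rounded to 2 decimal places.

48.51 mm

1/dᵢ = 1/f − 1/dₒ = 1/47 − 1/1510 = 0.0206143 mm⁻¹.
dᵢ = 1/0.0206143 ≈ 48.5099 mm.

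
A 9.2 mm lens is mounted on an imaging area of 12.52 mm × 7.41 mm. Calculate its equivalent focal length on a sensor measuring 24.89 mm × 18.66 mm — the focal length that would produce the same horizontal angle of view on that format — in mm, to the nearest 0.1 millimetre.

Equal angle of view means equal width/f ratio, so f₂ = f₁ · (width₂/width₁) = 9.2 × 24.89/12.52.
f₂ = 9.2 × 1.98802 ≈ 18.290 mm.

18.3 mm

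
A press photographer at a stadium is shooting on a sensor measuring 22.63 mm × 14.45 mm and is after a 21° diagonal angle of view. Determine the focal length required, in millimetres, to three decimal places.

Sensor diagonal = √(22.63² + 14.45²) = √720.9194 ≈ 26.8499 mm.
From α = 2·arctan(d/2f) we get f = d / (2·tan(α/2)).
With d = 26.8499 mm and α/2 = 10.5°, tan(α/2) ≈ 0.18534, so f ≈ 26.8499 / 0.37068 ≈ 72.4347 mm.

72.435 mm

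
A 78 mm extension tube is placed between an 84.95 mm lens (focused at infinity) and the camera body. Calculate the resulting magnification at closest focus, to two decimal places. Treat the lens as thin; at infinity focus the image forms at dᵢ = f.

0.92×

The tube moves the image plane from f to f + e, so dᵢ = 84.95 + 78 = 162.95 mm. Focus is achieved when 1/f = 1/dₒ + 1/dᵢ, giving dₒ = 1/(1/f − 1/(f+e)).
Magnification m = dᵢ/dₒ = (f+e)·(1/f − 1/(f+e)) = e/f = 78/84.95 ≈ 0.9182.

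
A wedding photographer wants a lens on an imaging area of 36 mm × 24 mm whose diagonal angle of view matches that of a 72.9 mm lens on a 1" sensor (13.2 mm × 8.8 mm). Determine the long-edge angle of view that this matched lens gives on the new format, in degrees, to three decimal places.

Sensor diagonal = √(13.2² + 8.8²) = √251.6800 ≈ 15.8644 mm.
Sensor diagonal = √(36² + 24²) = √1872.0000 ≈ 43.2666 mm.
Equal diagonal AOV ⇒ f₂ = f₁ · 43.2666/15.8644 = 72.9 × 2.72727 ≈ 198.8182 mm.
Long-edge AOV on the new format = 2·arctan(36 / (2 × 198.8182)) = 2·arctan(0.09053) ≈ 10.3463°.

10.346°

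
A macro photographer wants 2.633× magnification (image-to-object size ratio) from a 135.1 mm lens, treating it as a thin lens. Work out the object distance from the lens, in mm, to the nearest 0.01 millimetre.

186.41 mm

With m = dᵢ/dₒ and 1/f = 1/dₒ + 1/dᵢ, substituting dᵢ = m·dₒ gives 1/f = (1 + 1/m)/dₒ, hence dₒ = f·(1 + 1/m).
dₒ = 135.1 × (1 + 1/2.633) = 135.1 × 1.37979 ≈ 186.410 mm.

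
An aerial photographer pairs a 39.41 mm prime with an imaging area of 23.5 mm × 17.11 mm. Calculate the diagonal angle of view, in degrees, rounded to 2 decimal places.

40.49°

Sensor diagonal = √(23.5² + 17.11²) = √845.0021 ≈ 29.0689 mm.
Angle of view α = 2·arctan(d/2f) with d = 29.0689 mm and f = 39.41 mm.
d/2f = 0.36880; arctan(0.36880) ≈ 20.2440°, so α ≈ 40.4881°.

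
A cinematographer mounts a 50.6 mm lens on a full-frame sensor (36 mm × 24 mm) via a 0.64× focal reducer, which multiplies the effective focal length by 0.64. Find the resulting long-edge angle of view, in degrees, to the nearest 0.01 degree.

58.13°

Effective focal length f = 50.6 × 0.64 = 32.384 mm.
α = 2·arctan(36 / (2 × 32.384)) = 2·arctan(0.55583) ≈ 58.1332°.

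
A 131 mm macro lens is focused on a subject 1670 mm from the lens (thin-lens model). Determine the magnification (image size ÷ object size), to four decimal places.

Thin lens: 1/f = 1/dₒ + 1/dᵢ → 1/dᵢ = 1/131 − 1/1670 = 0.0070348 mm⁻¹, so dᵢ ≈ 142.1507 mm.
Magnification m = dᵢ/dₒ = 142.1507/1670 ≈ 0.08512.

0.0851×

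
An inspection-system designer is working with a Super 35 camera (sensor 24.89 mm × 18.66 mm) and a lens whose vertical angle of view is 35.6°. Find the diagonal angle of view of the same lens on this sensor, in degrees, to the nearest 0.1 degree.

From the vertical AOV: f = 18.66 / (2·tan(17.8°)) = 18.66 / 0.64213 ≈ 29.0595 mm.
Sensor diagonal = √(24.89² + 18.66²) = √967.7077 ≈ 31.1080 mm.
Diagonal AOV = 2·arctan(31.1080 / (2 × 29.0595)) = 2·arctan(0.53525) ≈ 56.3155°.

56.3°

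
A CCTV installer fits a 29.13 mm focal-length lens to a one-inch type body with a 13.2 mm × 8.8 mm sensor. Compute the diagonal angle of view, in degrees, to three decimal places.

30.465°

Sensor diagonal = √(13.2² + 8.8²) = √251.6800 ≈ 15.8644 mm.
Angle of view α = 2·arctan(d/2f) with d = 15.8644 mm and f = 29.13 mm.
d/2f = 0.27230; arctan(0.27230) ≈ 15.2325°, so α ≈ 30.4651°.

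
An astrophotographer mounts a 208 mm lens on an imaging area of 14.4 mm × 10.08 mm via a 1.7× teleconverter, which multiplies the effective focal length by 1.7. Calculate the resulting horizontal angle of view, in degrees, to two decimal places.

2.33°

Effective focal length f = 208 × 1.7 = 353.6 mm.
α = 2·arctan(14.4 / (2 × 353.6)) = 2·arctan(0.02036) ≈ 2.3330°.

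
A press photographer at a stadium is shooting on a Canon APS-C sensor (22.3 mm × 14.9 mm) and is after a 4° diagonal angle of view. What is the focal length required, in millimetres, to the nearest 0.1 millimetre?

Sensor diagonal = √(22.3² + 14.9²) = √719.3000 ≈ 26.8198 mm.
From α = 2·arctan(d/2f) we get f = d / (2·tan(α/2)).
With d = 26.8198 mm and α/2 = 2°, tan(α/2) ≈ 0.03492, so f ≈ 26.8198 / 0.06984 ≈ 384.0088 mm.

384.0 mm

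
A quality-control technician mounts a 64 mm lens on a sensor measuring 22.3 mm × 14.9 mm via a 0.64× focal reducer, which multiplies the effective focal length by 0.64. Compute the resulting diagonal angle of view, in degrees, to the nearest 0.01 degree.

Effective focal length f = 64 × 0.64 = 40.96 mm.
Sensor diagonal = √(22.3² + 14.9²) = √719.3000 ≈ 26.8198 mm.
α = 2·arctan(26.820 / (2 × 40.96)) = 2·arctan(0.32739) ≈ 36.2558°.

36.26°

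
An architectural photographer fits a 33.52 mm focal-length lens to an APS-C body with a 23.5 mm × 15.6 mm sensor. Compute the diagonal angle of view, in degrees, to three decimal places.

Sensor diagonal = √(23.5² + 15.6²) = √795.6100 ≈ 28.2066 mm.
Angle of view α = 2·arctan(d/2f) with d = 28.2066 mm and f = 33.52 mm.
d/2f = 0.42074; arctan(0.42074) ≈ 22.8185°, so α ≈ 45.6371°.

45.637°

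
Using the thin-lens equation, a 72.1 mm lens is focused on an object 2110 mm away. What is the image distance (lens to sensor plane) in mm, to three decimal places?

74.651 mm

1/dᵢ = 1/f − 1/dₒ = 1/72.1 − 1/2110 = 0.0133957 mm⁻¹.
dᵢ = 1/0.0133957 ≈ 74.6509 mm.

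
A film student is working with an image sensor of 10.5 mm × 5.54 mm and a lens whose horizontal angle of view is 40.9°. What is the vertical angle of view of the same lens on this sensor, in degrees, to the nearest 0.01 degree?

From the horizontal AOV: f = 10.5 / (2·tan(20.45°)) = 10.5 / 0.74578 ≈ 14.0792 mm.
Vertical AOV = 2·arctan(5.54 / (2 × 14.0792)) = 2·arctan(0.19674) ≈ 22.2609°.

22.26°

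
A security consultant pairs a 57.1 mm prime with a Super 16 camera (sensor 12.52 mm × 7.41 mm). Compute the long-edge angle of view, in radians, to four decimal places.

0.2184 rad

Angle of view α = 2·arctan(w/2f) with w = 12.52 mm and f = 57.1 mm.
w/2f = 0.10963; arctan(0.10963) ≈ 0.1092 rad, so α ≈ 0.2184 rad.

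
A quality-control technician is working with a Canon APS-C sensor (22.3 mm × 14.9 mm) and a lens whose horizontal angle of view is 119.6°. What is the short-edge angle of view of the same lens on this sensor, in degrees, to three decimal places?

From the horizontal AOV: f = 22.3 / (2·tan(59.8°)) = 22.3 / 3.43634 ≈ 6.4895 mm.
Short-edge AOV = 2·arctan(14.9 / (2 × 6.4895)) = 2·arctan(1.14802) ≈ 97.8839°.

97.884°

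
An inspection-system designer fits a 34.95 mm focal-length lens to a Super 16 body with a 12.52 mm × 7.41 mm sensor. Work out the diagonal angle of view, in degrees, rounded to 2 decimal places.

23.51°

Sensor diagonal = √(12.52² + 7.41²) = √211.6585 ≈ 14.5485 mm.
Angle of view α = 2·arctan(d/2f) with d = 14.5485 mm and f = 34.95 mm.
d/2f = 0.20813; arctan(0.20813) ≈ 11.7573°, so α ≈ 23.5146°.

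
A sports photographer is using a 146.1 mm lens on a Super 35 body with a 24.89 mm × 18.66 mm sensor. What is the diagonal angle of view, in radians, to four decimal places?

Sensor diagonal = √(24.89² + 18.66²) = √967.7077 ≈ 31.1080 mm.
Angle of view α = 2·arctan(d/2f) with d = 31.1080 mm and f = 146.1 mm.
d/2f = 0.10646; arctan(0.10646) ≈ 0.1061 rad, so α ≈ 0.2121 rad.

0.2121 rad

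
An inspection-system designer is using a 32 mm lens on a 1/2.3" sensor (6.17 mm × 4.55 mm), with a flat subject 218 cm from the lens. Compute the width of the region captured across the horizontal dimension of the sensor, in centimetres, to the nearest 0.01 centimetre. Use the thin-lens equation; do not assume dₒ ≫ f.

41.42 cm

dₒ: 218 cm = 2180 mm.
Similar triangles through the lens centre give W/dₒ = w/dᵢ; with 1/f = 1/dₒ + 1/dᵢ this gives W = w·(dₒ − f)/f.
W = 6.17 mm × (2180 − 32) / 32 = 6.17 × 67.1250 ≈ 414.161 mm = 41.4161 cm.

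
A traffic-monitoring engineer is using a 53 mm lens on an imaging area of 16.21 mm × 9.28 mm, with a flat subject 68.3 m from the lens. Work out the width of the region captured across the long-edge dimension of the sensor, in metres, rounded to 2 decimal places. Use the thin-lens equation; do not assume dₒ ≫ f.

dₒ: 68.3 m = 68300 mm.
Similar triangles through the lens centre give W/dₒ = w/dᵢ; with 1/f = 1/dₒ + 1/dᵢ this gives W = w·(dₒ − f)/f.
W = 16.21 mm × (68300 − 53) / 53 = 16.21 × 1287.6792 ≈ 20873.281 mm = 20.8733 m.

20.87 m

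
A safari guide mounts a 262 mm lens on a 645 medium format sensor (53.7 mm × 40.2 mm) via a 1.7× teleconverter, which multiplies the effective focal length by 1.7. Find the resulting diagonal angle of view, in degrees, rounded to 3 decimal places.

8.613°

Effective focal length f = 262 × 1.7 = 445.4 mm.
Sensor diagonal = √(53.7² + 40.2²) = √4499.7300 ≈ 67.0800 mm.
α = 2·arctan(67.080 / (2 × 445.4)) = 2·arctan(0.07530) ≈ 8.6128°.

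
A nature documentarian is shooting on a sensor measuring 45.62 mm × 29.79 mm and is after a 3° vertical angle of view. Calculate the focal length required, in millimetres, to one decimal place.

568.8 mm

From α = 2·arctan(h/2f) we get f = h / (2·tan(α/2)).
With h = 29.79 mm and α/2 = 1.5°, tan(α/2) ≈ 0.02619, so f ≈ 29.79 / 0.05237 ≈ 568.8171 mm.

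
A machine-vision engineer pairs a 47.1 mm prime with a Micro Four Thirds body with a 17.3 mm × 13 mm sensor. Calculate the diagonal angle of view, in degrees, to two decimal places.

25.88°

Sensor diagonal = √(17.3² + 13²) = √468.2900 ≈ 21.6400 mm.
Angle of view α = 2·arctan(d/2f) with d = 21.6400 mm and f = 47.1 mm.
d/2f = 0.22972; arctan(0.22972) ≈ 12.9377°, so α ≈ 25.8755°.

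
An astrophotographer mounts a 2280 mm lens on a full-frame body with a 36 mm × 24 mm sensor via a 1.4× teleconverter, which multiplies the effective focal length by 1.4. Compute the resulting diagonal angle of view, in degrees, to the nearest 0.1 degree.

0.8°

Effective focal length f = 2280 × 1.4 = 3192 mm.
Sensor diagonal = √(36² + 24²) = √1872.0000 ≈ 43.2666 mm.
α = 2·arctan(43.267 / (2 × 3192)) = 2·arctan(0.00678) ≈ 0.7766°.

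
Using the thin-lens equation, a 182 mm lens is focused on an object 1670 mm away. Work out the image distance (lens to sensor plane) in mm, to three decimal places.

1/dᵢ = 1/f − 1/dₒ = 1/182 − 1/1670 = 0.0048957 mm⁻¹.
dᵢ = 1/0.0048957 ≈ 204.2608 mm.

204.261 mm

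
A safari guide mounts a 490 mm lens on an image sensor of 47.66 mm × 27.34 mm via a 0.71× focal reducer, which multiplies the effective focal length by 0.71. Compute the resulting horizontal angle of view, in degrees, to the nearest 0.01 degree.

Effective focal length f = 490 × 0.71 = 347.9 mm.
α = 2·arctan(47.66 / (2 × 347.9)) = 2·arctan(0.06850) ≈ 7.8369°.

7.84°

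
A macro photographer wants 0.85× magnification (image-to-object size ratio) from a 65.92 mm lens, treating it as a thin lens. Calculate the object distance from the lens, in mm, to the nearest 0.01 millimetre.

143.47 mm

With m = dᵢ/dₒ and 1/f = 1/dₒ + 1/dᵢ, substituting dᵢ = m·dₒ gives 1/f = (1 + 1/m)/dₒ, hence dₒ = f·(1 + 1/m).
dₒ = 65.92 × (1 + 1/0.85) = 65.92 × 2.17647 ≈ 143.473 mm.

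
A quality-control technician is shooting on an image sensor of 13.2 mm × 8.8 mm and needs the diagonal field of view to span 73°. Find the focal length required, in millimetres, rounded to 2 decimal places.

10.72 mm

Sensor diagonal = √(13.2² + 8.8²) = √251.6800 ≈ 15.8644 mm.
From α = 2·arctan(d/2f) we get f = d / (2·tan(α/2)).
With d = 15.8644 mm and α/2 = 36.5°, tan(α/2) ≈ 0.73996, so f ≈ 15.8644 / 1.47992 ≈ 10.7198 mm.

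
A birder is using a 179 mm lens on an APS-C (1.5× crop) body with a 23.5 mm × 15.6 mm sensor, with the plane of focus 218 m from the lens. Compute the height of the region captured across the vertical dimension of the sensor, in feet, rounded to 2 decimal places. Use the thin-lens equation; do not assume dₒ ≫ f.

dₒ: 218 m = 218000 mm.
Similar triangles through the lens centre give W/dₒ = h/dᵢ; with 1/f = 1/dₒ + 1/dᵢ this gives W = h·(dₒ − f)/f.
W = 15.6 mm × (218000 − 179) / 179 = 15.6 × 1216.8771 ≈ 18983.283 mm = 18983.283/304.8 ft = 62.2811 ft.

62.28 ft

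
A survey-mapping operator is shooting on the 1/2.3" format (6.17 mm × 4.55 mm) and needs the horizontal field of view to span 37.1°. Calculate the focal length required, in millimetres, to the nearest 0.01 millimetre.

9.19 mm

From α = 2·arctan(w/2f) we get f = w / (2·tan(α/2)).
With w = 6.17 mm and α/2 = 18.55°, tan(α/2) ≈ 0.33557, so f ≈ 6.17 / 0.67113 ≈ 9.1934 mm.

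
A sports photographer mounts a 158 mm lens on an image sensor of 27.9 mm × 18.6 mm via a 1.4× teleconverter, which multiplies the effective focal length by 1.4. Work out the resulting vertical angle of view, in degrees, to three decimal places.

4.815°

Effective focal length f = 158 × 1.4 = 221.2 mm.
α = 2·arctan(18.6 / (2 × 221.2)) = 2·arctan(0.04204) ≈ 4.8150°.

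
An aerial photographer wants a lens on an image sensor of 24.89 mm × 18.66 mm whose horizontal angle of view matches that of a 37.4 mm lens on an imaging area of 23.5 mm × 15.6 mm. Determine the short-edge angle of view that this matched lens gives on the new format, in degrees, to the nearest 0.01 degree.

26.51°

Equal horizontal AOV ⇒ f₂ = f₁ · 24.89/23.5 = 37.4 × 1.05915 ≈ 39.6122 mm.
Short-edge AOV on the new format = 2·arctan(18.66 / (2 × 39.6122)) = 2·arctan(0.23553) ≈ 26.5070°.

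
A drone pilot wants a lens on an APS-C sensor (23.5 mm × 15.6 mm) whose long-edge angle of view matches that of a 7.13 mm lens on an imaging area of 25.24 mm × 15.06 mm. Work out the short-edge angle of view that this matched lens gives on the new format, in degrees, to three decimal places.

99.199°

Equal long-edge AOV ⇒ f₂ = f₁ · 23.5/25.24 = 7.13 × 0.93106 ≈ 6.6385 mm.
Short-edge AOV on the new format = 2·arctan(15.6 / (2 × 6.6385)) = 2·arctan(1.17497) ≈ 99.1987°.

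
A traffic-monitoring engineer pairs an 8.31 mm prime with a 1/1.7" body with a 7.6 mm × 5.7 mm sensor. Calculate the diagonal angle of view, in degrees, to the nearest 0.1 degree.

59.5°

Sensor diagonal = √(7.6² + 5.7²) = √90.2500 ≈ 9.5000 mm.
Angle of view α = 2·arctan(d/2f) with d = 9.5000 mm and f = 8.31 mm.
d/2f = 0.57160; arctan(0.57160) ≈ 29.7523°, so α ≈ 59.5046°.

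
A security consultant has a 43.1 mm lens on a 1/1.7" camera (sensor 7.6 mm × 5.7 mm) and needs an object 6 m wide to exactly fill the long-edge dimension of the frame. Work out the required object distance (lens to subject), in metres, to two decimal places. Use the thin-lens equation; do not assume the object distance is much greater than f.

34.07 m

W: 6 m = 6000 mm.
Magnification m = w/W = dᵢ/dₒ; combined with 1/f = 1/dₒ + 1/dᵢ this gives dₒ = f·(1 + W/w).
dₒ = 43.1 mm × (1 + 6000/7.6) = 43.1 × 790.4737 ≈ 34069.416 mm = 34.0694 m.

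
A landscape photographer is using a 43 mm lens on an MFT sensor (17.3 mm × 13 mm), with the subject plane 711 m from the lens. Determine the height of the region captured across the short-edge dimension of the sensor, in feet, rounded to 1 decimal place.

dₒ: 711 m = 711000 mm.
Similar triangles through the lens centre give W/dₒ = h/dᵢ; with 1/f = 1/dₒ + 1/dᵢ this gives W = h·(dₒ − f)/f.
W = 13 mm × (711000 − 43) / 43 = 13 × 16533.8837 ≈ 214940.488 mm = 214940.488/304.8 ft = 705.185 ft.

705.2 ft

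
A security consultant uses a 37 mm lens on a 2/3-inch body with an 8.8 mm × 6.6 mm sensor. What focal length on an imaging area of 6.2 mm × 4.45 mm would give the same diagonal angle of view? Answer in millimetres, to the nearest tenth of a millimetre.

25.7 mm

Sensor diagonal = √(8.8² + 6.6²) = √121.0000 ≈ 11.0000 mm.
Sensor diagonal = √(6.2² + 4.45²) = √58.2425 ≈ 7.6317 mm.
Equal angle of view means equal diagonal/f ratio, so f₂ = f₁ · (diagonal₂/diagonal₁) = 37 × 7.6317/11.0000.
f₂ = 37 × 0.69379 ≈ 25.670 mm.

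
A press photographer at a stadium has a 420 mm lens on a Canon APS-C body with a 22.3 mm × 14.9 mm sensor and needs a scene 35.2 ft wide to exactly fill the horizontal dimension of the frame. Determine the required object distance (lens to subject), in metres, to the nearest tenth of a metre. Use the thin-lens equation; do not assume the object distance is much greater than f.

W: 35.2 ft × 304.8 mm/ft = 10728.96 mm.
Magnification m = w/W = dᵢ/dₒ; combined with 1/f = 1/dₒ + 1/dᵢ this gives dₒ = f·(1 + W/w).
dₒ = 420 mm × (1 + 10729/22.3) = 420 × 482.1193 ≈ 202490.092 mm = 202.49 m.

202.5 m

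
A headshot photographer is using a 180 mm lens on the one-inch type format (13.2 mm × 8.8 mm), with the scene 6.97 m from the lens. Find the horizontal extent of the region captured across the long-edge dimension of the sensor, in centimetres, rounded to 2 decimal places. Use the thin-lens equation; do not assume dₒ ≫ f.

49.79 cm

dₒ: 6.97 m = 6970 mm.
Similar triangles through the lens centre give W/dₒ = w/dᵢ; with 1/f = 1/dₒ + 1/dᵢ this gives W = w·(dₒ − f)/f.
W = 13.2 mm × (6970 − 180) / 180 = 13.2 × 37.7222 ≈ 497.933 mm = 49.7933 cm.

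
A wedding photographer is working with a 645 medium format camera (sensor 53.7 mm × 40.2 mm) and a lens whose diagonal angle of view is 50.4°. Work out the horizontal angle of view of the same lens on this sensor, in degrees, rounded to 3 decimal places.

Sensor diagonal = √(53.7² + 40.2²) = √4499.7300 ≈ 67.0800 mm.
From the diagonal AOV: f = 67.0800 / (2·tan(25.2°)) = 67.0800 / 0.94113 ≈ 71.2762 mm.
Horizontal AOV = 2·arctan(53.7 / (2 × 71.2762)) = 2·arctan(0.37670) ≈ 41.2832°.

41.283°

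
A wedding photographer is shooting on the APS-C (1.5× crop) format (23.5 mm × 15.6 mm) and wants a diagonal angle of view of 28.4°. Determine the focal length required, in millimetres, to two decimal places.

Sensor diagonal = √(23.5² + 15.6²) = √795.6100 ≈ 28.2066 mm.
From α = 2·arctan(d/2f) we get f = d / (2·tan(α/2)).
With d = 28.2066 mm and α/2 = 14.2°, tan(α/2) ≈ 0.25304, so f ≈ 28.2066 / 0.50608 ≈ 55.7356 mm.

55.74 mm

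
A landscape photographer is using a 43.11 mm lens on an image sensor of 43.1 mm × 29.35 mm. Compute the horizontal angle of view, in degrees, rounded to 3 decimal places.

Angle of view α = 2·arctan(w/2f) with w = 43.1 mm and f = 43.11 mm.
w/2f = 0.49988; arctan(0.49988) ≈ 26.5597°, so α ≈ 53.1195°.

53.119°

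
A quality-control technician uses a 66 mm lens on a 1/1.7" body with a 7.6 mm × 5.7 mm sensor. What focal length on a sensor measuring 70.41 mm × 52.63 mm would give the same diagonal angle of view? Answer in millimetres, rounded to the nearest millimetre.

Sensor diagonal = √(7.6² + 5.7²) = √90.2500 ≈ 9.5000 mm.
Sensor diagonal = √(70.41² + 52.63²) = √7727.4850 ≈ 87.9061 mm.
Equal angle of view means equal diagonal/f ratio, so f₂ = f₁ · (diagonal₂/diagonal₁) = 66 × 87.9061/9.5000.
f₂ = 66 × 9.25328 ≈ 610.716 mm.

611 mm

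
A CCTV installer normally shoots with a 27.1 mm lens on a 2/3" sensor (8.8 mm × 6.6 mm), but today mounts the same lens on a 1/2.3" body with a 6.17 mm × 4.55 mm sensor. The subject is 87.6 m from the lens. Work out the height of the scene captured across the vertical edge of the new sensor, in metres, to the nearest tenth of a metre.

The focal length stays 27.1 mm; the relevant sensor dimension is now h = 4.55 mm. Object distance dₒ = 87.6 m = 87600 mm.
Thin-lens field height W = h·(dₒ − f)/f = 4.55 × (87600 − 27.1)/27.1 ≈ 14703.199 mm = 14.7032 m.

14.7 m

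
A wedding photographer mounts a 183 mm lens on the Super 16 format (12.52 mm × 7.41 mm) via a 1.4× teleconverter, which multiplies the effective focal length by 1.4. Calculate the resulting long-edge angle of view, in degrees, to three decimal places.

2.799°

Effective focal length f = 183 × 1.4 = 256.2 mm.
α = 2·arctan(12.52 / (2 × 256.2)) = 2·arctan(0.02443) ≈ 2.7994°.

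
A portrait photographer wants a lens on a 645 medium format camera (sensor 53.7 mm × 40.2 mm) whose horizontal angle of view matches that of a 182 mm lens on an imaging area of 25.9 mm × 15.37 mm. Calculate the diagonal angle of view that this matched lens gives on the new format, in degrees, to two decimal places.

Equal horizontal AOV ⇒ f₂ = f₁ · 53.7/25.9 = 182 × 2.07336 ≈ 377.3514 mm.
Sensor diagonal = √(53.7² + 40.2²) = √4499.7300 ≈ 67.0800 mm.
Diagonal AOV on the new format = 2·arctan(67.0800 / (2 × 377.3514)) = 2·arctan(0.08888) ≈ 10.1585°.

10.16°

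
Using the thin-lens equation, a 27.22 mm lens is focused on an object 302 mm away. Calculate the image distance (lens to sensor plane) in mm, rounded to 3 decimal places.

29.916 mm

1/dᵢ = 1/f − 1/dₒ = 1/27.22 − 1/302 = 0.0334264 mm⁻¹.
dᵢ = 1/0.0334264 ≈ 29.9164 mm.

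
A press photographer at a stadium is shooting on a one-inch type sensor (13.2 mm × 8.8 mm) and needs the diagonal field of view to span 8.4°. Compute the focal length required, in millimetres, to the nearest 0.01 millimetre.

108.02 mm

Sensor diagonal = √(13.2² + 8.8²) = √251.6800 ≈ 15.8644 mm.
From α = 2·arctan(d/2f) we get f = d / (2·tan(α/2)).
With d = 15.8644 mm and α/2 = 4.2°, tan(α/2) ≈ 0.07344, so f ≈ 15.8644 / 0.14687 ≈ 108.0162 mm.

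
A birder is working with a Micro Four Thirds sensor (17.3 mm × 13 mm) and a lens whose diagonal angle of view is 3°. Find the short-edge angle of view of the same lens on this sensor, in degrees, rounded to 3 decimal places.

1.802°

Sensor diagonal = √(17.3² + 13²) = √468.2900 ≈ 21.6400 mm.
From the diagonal AOV: f = 21.6400 / (2·tan(1.5°)) = 21.6400 / 0.05237 ≈ 413.1993 mm.
Short-edge AOV = 2·arctan(13 / (2 × 413.1993)) = 2·arctan(0.01573) ≈ 1.8025°.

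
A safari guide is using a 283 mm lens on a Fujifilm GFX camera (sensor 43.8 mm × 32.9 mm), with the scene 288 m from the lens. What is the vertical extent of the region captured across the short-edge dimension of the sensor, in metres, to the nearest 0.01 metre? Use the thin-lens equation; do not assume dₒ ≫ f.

33.45 m

dₒ: 288 m = 288000 mm.
Similar triangles through the lens centre give W/dₒ = h/dᵢ; with 1/f = 1/dₒ + 1/dᵢ this gives W = h·(dₒ − f)/f.
W = 32.9 mm × (288000 − 283) / 283 = 32.9 × 1016.6678 ≈ 33448.372 mm = 33.4484 m.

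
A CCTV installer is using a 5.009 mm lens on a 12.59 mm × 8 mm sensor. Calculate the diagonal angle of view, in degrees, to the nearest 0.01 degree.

Sensor diagonal = √(12.59² + 8²) = √222.5081 ≈ 14.9167 mm.
Angle of view α = 2·arctan(d/2f) with d = 14.9167 mm and f = 5.009 mm.
d/2f = 1.48899; arctan(1.48899) ≈ 56.1148°, so α ≈ 112.2297°.

112.23°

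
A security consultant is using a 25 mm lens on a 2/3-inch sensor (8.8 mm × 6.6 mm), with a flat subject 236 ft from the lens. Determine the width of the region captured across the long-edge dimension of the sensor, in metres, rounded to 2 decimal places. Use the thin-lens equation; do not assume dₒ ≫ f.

25.31 m

dₒ: 236 ft × 304.8 mm/ft = 71932.80 mm.
Similar triangles through the lens centre give W/dₒ = w/dᵢ; with 1/f = 1/dₒ + 1/dᵢ this gives W = w·(dₒ − f)/f.
W = 8.8 mm × (71932.8 − 25) / 25 = 8.8 × 2876.3119 ≈ 25311.545 mm = 25.3115 m.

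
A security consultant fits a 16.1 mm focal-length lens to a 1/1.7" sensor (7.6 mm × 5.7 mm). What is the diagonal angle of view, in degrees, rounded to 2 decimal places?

32.88°

Sensor diagonal = √(7.6² + 5.7²) = √90.2500 ≈ 9.5000 mm.
Angle of view α = 2·arctan(d/2f) with d = 9.5000 mm and f = 16.1 mm.
d/2f = 0.29503; arctan(0.29503) ≈ 16.4377°, so α ≈ 32.8754°.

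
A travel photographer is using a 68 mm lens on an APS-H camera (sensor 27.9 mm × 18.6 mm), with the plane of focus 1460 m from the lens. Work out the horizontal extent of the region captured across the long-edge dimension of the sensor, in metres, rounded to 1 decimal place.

599.0 m

dₒ: 1460 m = 1.46e+06 mm.
Similar triangles through the lens centre give W/dₒ = w/dᵢ; with 1/f = 1/dₒ + 1/dᵢ this gives W = w·(dₒ − f)/f.
W = 27.9 mm × (1.46e+06 − 68) / 68 = 27.9 × 21469.5882 ≈ 599001.512 mm = 599.002 m.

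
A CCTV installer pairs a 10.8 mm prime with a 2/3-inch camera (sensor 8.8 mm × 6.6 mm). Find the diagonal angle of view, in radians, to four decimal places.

Sensor diagonal = √(8.8² + 6.6²) = √121.0000 ≈ 11.0000 mm.
Angle of view α = 2·arctan(d/2f) with d = 11.0000 mm and f = 10.8 mm.
d/2f = 0.50926; arctan(0.50926) ≈ 0.4710 rad, so α ≈ 0.9421 rad.

0.9421 rad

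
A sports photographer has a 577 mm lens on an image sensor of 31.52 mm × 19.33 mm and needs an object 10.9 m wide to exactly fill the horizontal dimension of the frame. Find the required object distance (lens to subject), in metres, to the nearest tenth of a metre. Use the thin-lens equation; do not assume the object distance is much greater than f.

W: 10.9 m = 10900 mm.
Magnification m = w/W = dᵢ/dₒ; combined with 1/f = 1/dₒ + 1/dᵢ this gives dₒ = f·(1 + W/w).
dₒ = 577 mm × (1 + 10900/31.52) = 577 × 346.8122 ≈ 200110.629 mm = 200.111 m.

200.1 m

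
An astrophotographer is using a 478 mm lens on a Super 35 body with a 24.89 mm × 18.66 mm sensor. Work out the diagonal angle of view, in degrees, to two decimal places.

Sensor diagonal = √(24.89² + 18.66²) = √967.7077 ≈ 31.1080 mm.
Angle of view α = 2·arctan(d/2f) with d = 31.1080 mm and f = 478 mm.
d/2f = 0.03254; arctan(0.03254) ≈ 1.8637°, so α ≈ 3.7275°.

3.73°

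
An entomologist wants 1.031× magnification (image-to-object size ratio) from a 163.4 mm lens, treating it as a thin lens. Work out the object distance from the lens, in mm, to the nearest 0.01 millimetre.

With m = dᵢ/dₒ and 1/f = 1/dₒ + 1/dᵢ, substituting dᵢ = m·dₒ gives 1/f = (1 + 1/m)/dₒ, hence dₒ = f·(1 + 1/m).
dₒ = 163.4 × (1 + 1/1.031) = 163.4 × 1.96993 ≈ 321.887 mm.

321.89 mm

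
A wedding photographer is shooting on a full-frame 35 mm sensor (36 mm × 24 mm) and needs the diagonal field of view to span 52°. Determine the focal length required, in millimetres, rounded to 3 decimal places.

44.355 mm

Sensor diagonal = √(36² + 24²) = √1872.0000 ≈ 43.2666 mm.
From α = 2·arctan(d/2f) we get f = d / (2·tan(α/2)).
With d = 43.2666 mm and α/2 = 26°, tan(α/2) ≈ 0.48773, so f ≈ 43.2666 / 0.97547 ≈ 44.3549 mm.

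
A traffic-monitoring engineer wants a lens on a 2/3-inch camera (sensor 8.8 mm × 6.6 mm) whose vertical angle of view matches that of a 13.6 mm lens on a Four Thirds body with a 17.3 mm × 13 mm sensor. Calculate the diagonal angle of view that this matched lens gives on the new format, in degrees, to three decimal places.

77.079°

Equal vertical AOV ⇒ f₂ = f₁ · 6.6/13 = 13.6 × 0.50769 ≈ 6.9046 mm.
Sensor diagonal = √(8.8² + 6.6²) = √121.0000 ≈ 11.0000 mm.
Diagonal AOV on the new format = 2·arctan(11.0000 / (2 × 6.9046)) = 2·arctan(0.79657) ≈ 77.0795°.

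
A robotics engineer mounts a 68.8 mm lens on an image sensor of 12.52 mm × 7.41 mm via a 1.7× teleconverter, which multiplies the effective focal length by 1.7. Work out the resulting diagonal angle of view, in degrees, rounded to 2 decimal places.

Effective focal length f = 68.8 × 1.7 = 116.96 mm.
Sensor diagonal = √(12.52² + 7.41²) = √211.6585 ≈ 14.5485 mm.
α = 2·arctan(14.548 / (2 × 116.96)) = 2·arctan(0.06219) ≈ 7.1178°.

7.12°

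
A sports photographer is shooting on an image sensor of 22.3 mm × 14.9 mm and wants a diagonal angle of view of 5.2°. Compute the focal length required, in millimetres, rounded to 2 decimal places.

295.31 mm

Sensor diagonal = √(22.3² + 14.9²) = √719.3000 ≈ 26.8198 mm.
From α = 2·arctan(d/2f) we get f = d / (2·tan(α/2)).
With d = 26.8198 mm and α/2 = 2.6°, tan(α/2) ≈ 0.04541, so f ≈ 26.8198 / 0.09082 ≈ 295.3086 mm.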